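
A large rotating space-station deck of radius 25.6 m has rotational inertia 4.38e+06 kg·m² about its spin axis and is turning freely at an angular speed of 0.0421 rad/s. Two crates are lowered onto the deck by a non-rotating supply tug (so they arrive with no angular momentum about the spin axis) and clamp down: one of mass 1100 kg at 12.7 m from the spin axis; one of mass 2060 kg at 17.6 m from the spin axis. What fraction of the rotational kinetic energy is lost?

The added mass arrives with no angular momentum about the spin axis, and any external torque about the spin axis is negligible, so the system's angular momentum is conserved.
Added inertia Σmr² = (1100)(12.7)² + (2060)(17.6)² = 8.155e+05 kg·m²; I_f = 4.380e+06 + 8.155e+05 = 5.196e+06 kg·m².
ω_f = I_p ω_i / I_f = (4.380e+06)(0.0421) / 5.196e+06 = 0.03549 rad/s.
KE_i = ½(4.380e+06)(0.04210 rad/s)² = 3882 J; KE_f = ½(5.196e+06)(0.03549)² = 3272 J.
Fraction lost = 0.1570.

fraction ≈ 0.157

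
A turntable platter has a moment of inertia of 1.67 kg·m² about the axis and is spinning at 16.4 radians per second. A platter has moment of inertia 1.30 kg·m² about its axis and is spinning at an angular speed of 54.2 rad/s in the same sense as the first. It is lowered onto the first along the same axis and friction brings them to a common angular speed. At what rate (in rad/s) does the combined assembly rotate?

The coupling torques are internal; angular momentum about the shared axis is conserved.
Taking A's sense as positive: L = (1.670)(16.4) + (1.300)(54.2) = 97.85 kg·m²·rad/s.
Combined I = 1.670 + 1.300 = 2.970 kg·m².
ω_f = L / I = 97.85 / 2.970 = 32.95 rad/s.

|ω_f| ≈ 32.9 rad/s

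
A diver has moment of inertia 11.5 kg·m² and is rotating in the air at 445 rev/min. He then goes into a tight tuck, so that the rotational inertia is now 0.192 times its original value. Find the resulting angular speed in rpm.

With no external torque about the axis, L is conserved: I₁ω₁ = I₂ω₂.
I₂ = 0.192 × 11.5 = 2.208 kg·m².
ω₂ = I₁ω₁ / I₂ = (11.50)(445 rpm) / (2.208) = 2318 rpm.

ω₂ ≈ 2320 rpm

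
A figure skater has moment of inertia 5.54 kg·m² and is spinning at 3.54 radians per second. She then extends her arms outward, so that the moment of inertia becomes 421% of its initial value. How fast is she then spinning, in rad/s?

ω₂ ≈ 0.841 rad/s

With no external torque about the axis, L is conserved: I₁ω₁ = I₂ω₂.
I₂ = 4.21 × 5.54 = 23.32 kg·m².
ω₂ = I₁ω₁ / I₂ = (5.540)(3.54 rad/s) / (23.32) = 0.8409 rad/s.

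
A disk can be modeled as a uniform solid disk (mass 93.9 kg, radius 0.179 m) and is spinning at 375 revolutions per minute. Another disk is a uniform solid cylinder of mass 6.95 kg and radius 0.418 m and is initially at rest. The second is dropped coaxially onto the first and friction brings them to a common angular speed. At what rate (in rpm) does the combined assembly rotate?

|ω_f| ≈ 267 rpm

No external torque acts about the common axis, so total angular momentum is conserved.
Moments of inertia: I_A = ½(93.9)(0.179)² = 1.504 kg·m²; I_B = ½(6.95)(0.418)² = 0.6072 kg·m².
Taking A's sense as positive: L = (1.504)(375) = 564.1 kg·m²·rpm.
Combined I = 1.504 + 0.6072 = 2.111 kg·m².
ω_f = L / I = 564.1 / 2.111 = 267.2 rpm.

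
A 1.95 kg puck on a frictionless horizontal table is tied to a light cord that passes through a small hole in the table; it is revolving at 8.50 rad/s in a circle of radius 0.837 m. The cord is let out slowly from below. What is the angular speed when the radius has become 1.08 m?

No torque about the axis ⇒ m r₁² ω₁ = m r₂² ω₂.
ω₂ = ω₁ (r₁/r₂)² = (8.50)(0.837/1.08)² = 5.105 rad/s.

ω₂ ≈ 5.11 rad/s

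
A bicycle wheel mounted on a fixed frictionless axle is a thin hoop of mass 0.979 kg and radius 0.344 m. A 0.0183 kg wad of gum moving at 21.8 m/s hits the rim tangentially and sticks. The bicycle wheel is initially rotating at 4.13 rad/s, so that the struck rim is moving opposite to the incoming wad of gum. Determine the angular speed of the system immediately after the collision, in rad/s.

|ω_f| ≈ 2.89 rad/s

About the axle the impulsive forces during the collision are internal, so angular momentum about that axis is conserved.
I_p = (0.979)(0.344)² = 0.1159 kg·m². Taking the sense of the wad of gum's angular momentum as positive, L_{wad} = m v R = (0.0183)(21.8)(0.344) = 0.1372 kg·m²/s.
L_i = −I_p ω_p + m v R = −(0.1159)(4.13) + 0.1372 = -0.3412 kg·m²/s.
After sticking, I_f = I_p + m R² = 0.1159 + (0.0183)(0.344)² = 0.1180 kg·m².
ω_f = L_i / I_f = -0.3412 / 0.1180 = -2.891 rad/s.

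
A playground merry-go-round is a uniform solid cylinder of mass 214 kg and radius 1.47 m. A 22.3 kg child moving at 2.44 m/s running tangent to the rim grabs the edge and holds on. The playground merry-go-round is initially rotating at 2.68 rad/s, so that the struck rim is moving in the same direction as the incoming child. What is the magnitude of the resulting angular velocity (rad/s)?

|ω_f| ≈ 2.50 rad/s

About the axle the impulsive forces during the collision are internal, so angular momentum about that axis is conserved.
I_p = ½(214)(1.47)² = 231.2 kg·m². Taking the sense of the child's angular momentum as positive, L_{child} = m v R = (22.3)(2.44)(1.47) = 79.99 kg·m²/s.
L_i = +I_p ω_p + m v R = +(231.2)(2.68) + 79.99 = 699.6 kg·m²/s.
After sticking, I_f = I_p + m R² = 231.2 + (22.3)(1.47)² = 279.4 kg·m².
ω_f = L_i / I_f = 699.6 / 279.4 = 2.504 rad/s.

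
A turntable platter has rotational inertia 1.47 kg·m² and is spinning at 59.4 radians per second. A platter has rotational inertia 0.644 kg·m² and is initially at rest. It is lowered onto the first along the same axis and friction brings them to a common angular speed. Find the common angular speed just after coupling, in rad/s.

The coupling torques are internal; angular momentum about the shared axis is conserved.
Taking A's sense as positive: L = (1.470)(59.4) = 87.32 kg·m²·rad/s.
Combined I = 1.470 + 0.6440 = 2.114 kg·m².
ω_f = L / I = 87.32 / 2.114 = 41.30 rad/s.

|ω_f| ≈ 41.3 rad/s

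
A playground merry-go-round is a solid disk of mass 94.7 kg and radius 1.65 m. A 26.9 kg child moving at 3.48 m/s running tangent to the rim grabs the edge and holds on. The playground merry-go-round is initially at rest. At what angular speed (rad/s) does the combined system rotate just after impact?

About the axle the impulsive forces during the collision are internal, so angular momentum about that axis is conserved.
I_p = ½(94.7)(1.65)² = 128.9 kg·m². Taking the sense of the child's angular momentum as positive, L_{child} = m v R = (26.9)(3.48)(1.65) = 154.5 kg·m²/s.
L_i = 0 + 154.5 = 154.5 kg·m²/s.
After sticking, I_f = I_p + m R² = 128.9 + (26.9)(1.65)² = 202.1 kg·m².
ω_f = L_i / I_f = 154.5 / 202.1 = 0.7641 rad/s.

|ω_f| ≈ 0.764 rad/s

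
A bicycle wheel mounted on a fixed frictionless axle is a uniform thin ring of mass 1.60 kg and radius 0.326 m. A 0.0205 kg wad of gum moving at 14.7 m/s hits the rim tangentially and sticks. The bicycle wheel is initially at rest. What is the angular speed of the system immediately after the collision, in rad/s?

|ω_f| ≈ 0.570 rad/s

The axle reaction passes through the axle and exerts no torque about it; angular momentum about the axle is conserved through the impact.
I_p = (1.60)(0.326)² = 0.1700 kg·m². Taking the sense of the wad of gum's angular momentum as positive, L_{wad} = m v R = (0.0205)(14.7)(0.326) = 0.09824 kg·m²/s.
L_i = 0 + 0.09824 = 0.09824 kg·m²/s.
After sticking, I_f = I_p + m R² = 0.1700 + (0.0205)(0.326)² = 0.1722 kg·m².
ω_f = L_i / I_f = 0.09824 / 0.1722 = 0.5704 rad/s.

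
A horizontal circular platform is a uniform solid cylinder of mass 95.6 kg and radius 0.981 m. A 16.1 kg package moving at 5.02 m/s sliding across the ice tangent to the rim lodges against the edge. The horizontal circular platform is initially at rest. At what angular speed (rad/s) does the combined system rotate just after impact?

|ω_f| ≈ 1.29 rad/s

The axle reaction passes through the central axle and exerts no torque about it; angular momentum about the central axle is conserved through the impact.
I_p = ½(95.6)(0.981)² = 46.00 kg·m². Taking the sense of the package's angular momentum as positive, L_{package} = m v R = (16.1)(5.02)(0.981) = 79.29 kg·m²/s.
L_i = 0 + 79.29 = 79.29 kg·m²/s.
After sticking, I_f = I_p + m R² = 46.00 + (16.1)(0.981)² = 61.49 kg·m².
ω_f = L_i / I_f = 79.29 / 61.49 = 1.289 rad/s.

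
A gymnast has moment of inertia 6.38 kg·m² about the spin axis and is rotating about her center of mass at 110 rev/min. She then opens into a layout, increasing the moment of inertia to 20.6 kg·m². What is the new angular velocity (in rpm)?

ω₂ ≈ 34.1 rpm

No external torque acts about the spin axis, so angular momentum is conserved.
ω₂ = I₁ω₁ / I₂ = (6.380)(110 rpm) / (20.60) = 34.07 rpm.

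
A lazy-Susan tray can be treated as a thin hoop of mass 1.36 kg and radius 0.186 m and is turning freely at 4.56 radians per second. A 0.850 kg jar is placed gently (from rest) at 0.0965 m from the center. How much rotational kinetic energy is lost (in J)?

The added mass arrives with no angular momentum about the center, and any external torque about the center is negligible, so the system's angular momentum is conserved.
I_p = (1.36)(0.186)² = 0.04705 kg·m².
Added inertia Σmr² = (0.850)(0.0965)² = 0.007915 kg·m²; I_f = 0.04705 + 0.007915 = 0.05497 kg·m².
ω_f = I_p ω_i / I_f = (0.04705)(4.56) / 0.05497 = 3.903 rad/s.
KE_i = ½(0.04705)(4.560 rad/s)² = 0.4892 J; KE_f = ½(0.05497)(3.903)² = 0.4187 J.

energy lost ≈ 0.0704 J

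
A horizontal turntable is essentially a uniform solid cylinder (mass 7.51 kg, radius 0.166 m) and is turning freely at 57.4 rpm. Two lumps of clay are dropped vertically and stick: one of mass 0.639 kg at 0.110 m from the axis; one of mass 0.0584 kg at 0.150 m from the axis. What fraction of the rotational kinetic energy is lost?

fraction ≈ 0.0804

No external torque acts about the axis; L_before = L_after.
I_p = ½(7.51)(0.166)² = 0.1035 kg·m².
Added inertia Σmr² = (0.639)(0.110)² + (0.0584)(0.150)² = 0.009046 kg·m²; I_f = 0.1035 + 0.009046 = 0.1125 kg·m².
ω_f = I_p ω_i / I_f = (0.1035)(57.4) / 0.1125 = 52.79 rpm.
KE_i = ½(0.1035)(6.011 rad/s)² = 1.869 J; KE_f = ½(0.1125)(5.528)² = 1.719 J.
Fraction lost = 0.08039.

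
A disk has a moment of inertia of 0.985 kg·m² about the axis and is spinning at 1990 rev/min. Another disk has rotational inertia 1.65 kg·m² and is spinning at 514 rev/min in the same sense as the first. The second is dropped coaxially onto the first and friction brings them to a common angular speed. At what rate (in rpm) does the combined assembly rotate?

|ω_f| ≈ 1070 rpm

No external torque acts about the common axis, so total angular momentum is conserved.
Taking A's sense as positive: L = (0.9850)(1990) + (1.650)(514) = 2808 kg·m²·rpm.
Combined I = 0.9850 + 1.650 = 2.635 kg·m².
ω_f = L / I = 2808 / 2.635 = 1066 rpm.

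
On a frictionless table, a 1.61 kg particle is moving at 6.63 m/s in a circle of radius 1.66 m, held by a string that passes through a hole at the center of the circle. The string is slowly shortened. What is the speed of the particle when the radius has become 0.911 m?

Central (radial) force ⇒ zero torque about the center ⇒ m v r is constant.
v₂ = v₁ r₁ / r₂ = (6.63)(1.66) / (0.911) = 12.08 m/s.

v₂ ≈ 12.1 m/s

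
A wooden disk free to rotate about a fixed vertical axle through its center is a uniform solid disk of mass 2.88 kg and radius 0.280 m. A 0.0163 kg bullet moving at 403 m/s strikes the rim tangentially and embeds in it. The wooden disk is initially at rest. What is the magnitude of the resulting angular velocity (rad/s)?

About the axle the impulsive forces during the collision are internal, so angular momentum about that axis is conserved.
I_p = ½(2.88)(0.280)² = 0.1129 kg·m². Taking the sense of the bullet's angular momentum as positive, L_{bullet} = m v R = (0.0163)(403)(0.280) = 1.839 kg·m²/s.
L_i = 0 + 1.839 = 1.839 kg·m²/s.
After sticking, I_f = I_p + m R² = 0.1129 + (0.0163)(0.280)² = 0.1142 kg·m².
ω_f = L_i / I_f = 1.839 / 0.1142 = 16.11 rad/s.

|ω_f| ≈ 16.1 rad/s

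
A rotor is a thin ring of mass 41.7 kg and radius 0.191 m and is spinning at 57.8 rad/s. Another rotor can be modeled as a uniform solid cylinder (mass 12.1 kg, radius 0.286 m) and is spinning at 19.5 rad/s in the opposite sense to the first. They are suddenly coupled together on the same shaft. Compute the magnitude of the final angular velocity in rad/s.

|ω_f| ≈ 38.8 rad/s

No external torque acts about the common axis, so total angular momentum is conserved.
Moments of inertia: I_A = (41.7)(0.191)² = 1.521 kg·m²; I_B = ½(12.1)(0.286)² = 0.4949 kg·m².
Taking A's sense as positive: L = (1.521)(57.8) − (0.4949)(19.5) = 78.28 kg·m²·rad/s.
Combined I = 1.521 + 0.4949 = 2.016 kg·m².
ω_f = L / I = 78.28 / 2.016 = 38.83 rad/s.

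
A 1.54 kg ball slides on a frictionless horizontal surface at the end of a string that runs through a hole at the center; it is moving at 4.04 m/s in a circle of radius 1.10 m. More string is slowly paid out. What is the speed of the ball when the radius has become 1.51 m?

Central (radial) force ⇒ zero torque about the center ⇒ m v r is constant.
v₂ = v₁ r₁ / r₂ = (4.04)(1.10) / (1.51) = 2.943 m/s.

v₂ ≈ 2.94 m/s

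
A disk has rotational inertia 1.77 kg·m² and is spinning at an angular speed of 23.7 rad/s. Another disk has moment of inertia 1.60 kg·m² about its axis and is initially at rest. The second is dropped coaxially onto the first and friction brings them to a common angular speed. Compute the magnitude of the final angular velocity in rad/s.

|ω_f| ≈ 12.4 rad/s

The coupling torques are internal; angular momentum about the shared axis is conserved.
Taking A's sense as positive: L = (1.770)(23.7) = 41.95 kg·m²·rad/s.
Combined I = 1.770 + 1.600 = 3.370 kg·m².
ω_f = L / I = 41.95 / 3.370 = 12.45 rad/s.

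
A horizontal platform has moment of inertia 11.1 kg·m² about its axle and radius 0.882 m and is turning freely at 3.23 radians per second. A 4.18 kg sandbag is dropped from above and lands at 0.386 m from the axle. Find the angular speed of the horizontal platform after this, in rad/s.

The added mass arrives with no angular momentum about the axle, and any external torque about the axle is negligible, so the system's angular momentum is conserved.
Added inertia Σmr² = (4.18)(0.386)² = 0.6228 kg·m²; I_f = 11.10 + 0.6228 = 11.72 kg·m².
ω_f = I_p ω_i / I_f = (11.10)(3.23) / 11.72 = 3.058 rad/s.

ω_f ≈ 3.06 rad/s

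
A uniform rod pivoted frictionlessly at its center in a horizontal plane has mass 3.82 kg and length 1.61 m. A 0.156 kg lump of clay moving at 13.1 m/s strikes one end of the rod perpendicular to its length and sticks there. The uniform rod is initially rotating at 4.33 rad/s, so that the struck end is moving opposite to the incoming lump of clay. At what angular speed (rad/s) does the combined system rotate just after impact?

|ω_f| ≈ 2.08 rad/s

About the pivot the impulsive forces during the collision are internal, so angular momentum about that axis is conserved.
I_p = (1/12)(3.82)(1.61)² = 0.8252 kg·m². Taking the sense of the lump of clay's angular momentum as positive, L_{lump} = m v R = (0.156)(13.1)(1.61/2) = 1.645 kg·m²/s.
L_i = −I_p ω_p + m v R = −(0.8252)(4.33) + 1.645 = -1.928 kg·m²/s.
After sticking, I_f = I_p + m R² = 0.8252 + (0.156)(1.61/2)² = 0.9262 kg·m².
ω_f = L_i / I_f = -1.928 / 0.9262 = -2.081 rad/s.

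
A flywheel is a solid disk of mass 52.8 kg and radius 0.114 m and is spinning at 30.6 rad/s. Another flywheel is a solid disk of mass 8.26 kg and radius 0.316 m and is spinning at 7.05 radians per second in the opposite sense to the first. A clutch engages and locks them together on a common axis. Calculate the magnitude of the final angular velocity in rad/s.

No external torque acts about the common axis, so total angular momentum is conserved.
Moments of inertia: I_A = ½(52.8)(0.114)² = 0.3431 kg·m²; I_B = ½(8.26)(0.316)² = 0.4124 kg·m².
Taking A's sense as positive: L = (0.3431)(30.6) − (0.4124)(7.05) = 7.591 kg·m²·rad/s.
Combined I = 0.3431 + 0.4124 = 0.7555 kg·m².
ω_f = L / I = 7.591 / 0.7555 = 10.05 rad/s.

|ω_f| ≈ 10.0 rad/s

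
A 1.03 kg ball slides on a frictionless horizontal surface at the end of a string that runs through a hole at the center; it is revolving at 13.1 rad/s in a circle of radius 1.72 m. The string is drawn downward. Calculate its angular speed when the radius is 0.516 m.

The constraining force is radial, so m r² ω about the center is conserved.
ω₂ = ω₁ (r₁/r₂)² = (13.1)(1.72/0.516)² = 145.6 rad/s.

ω₂ ≈ 146 rad/s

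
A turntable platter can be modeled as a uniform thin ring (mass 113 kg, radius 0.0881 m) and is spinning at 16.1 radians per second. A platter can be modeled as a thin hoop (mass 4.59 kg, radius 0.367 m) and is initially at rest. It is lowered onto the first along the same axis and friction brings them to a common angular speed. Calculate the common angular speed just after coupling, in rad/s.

The coupling torques are internal; angular momentum about the shared axis is conserved.
Moments of inertia: I_A = (113)(0.0881)² = 0.8771 kg·m²; I_B = (4.59)(0.367)² = 0.6182 kg·m².
Taking A's sense as positive: L = (0.8771)(16.1) = 14.12 kg·m²·rad/s.
Combined I = 0.8771 + 0.6182 = 1.495 kg·m².
ω_f = L / I = 14.12 / 1.495 = 9.443 rad/s.

|ω_f| ≈ 9.44 rad/s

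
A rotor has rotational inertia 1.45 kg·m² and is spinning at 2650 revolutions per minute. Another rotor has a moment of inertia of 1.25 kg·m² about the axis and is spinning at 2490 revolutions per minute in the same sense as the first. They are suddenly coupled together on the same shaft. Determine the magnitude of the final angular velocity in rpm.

No external torque acts about the common axis, so total angular momentum is conserved.
Taking A's sense as positive: L = (1.450)(2650) + (1.250)(2490) = 6955 kg·m²·rpm.
Combined I = 1.450 + 1.250 = 2.700 kg·m².
ω_f = L / I = 6955 / 2.700 = 2576 rpm.

|ω_f| ≈ 2580 rpm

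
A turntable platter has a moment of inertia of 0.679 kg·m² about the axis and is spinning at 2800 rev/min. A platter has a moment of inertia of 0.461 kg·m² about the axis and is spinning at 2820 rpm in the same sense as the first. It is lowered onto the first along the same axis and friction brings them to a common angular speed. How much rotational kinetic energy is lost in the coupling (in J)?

ΔKE lost ≈ 0.602 J

The coupling torques are internal; angular momentum about the shared axis is conserved.
Taking A's sense as positive: L = (0.6790)(2800) + (0.4610)(2820) = 3201 kg·m²·rpm.
Combined I = 0.6790 + 0.4610 = 1.140 kg·m².
ω_f = L / I = 3201 / 1.140 = 2808 rpm.
KE_i = ½ΣIω² = 49290 J; KE_f = ½(1.140)(294.1)² = 49290 J.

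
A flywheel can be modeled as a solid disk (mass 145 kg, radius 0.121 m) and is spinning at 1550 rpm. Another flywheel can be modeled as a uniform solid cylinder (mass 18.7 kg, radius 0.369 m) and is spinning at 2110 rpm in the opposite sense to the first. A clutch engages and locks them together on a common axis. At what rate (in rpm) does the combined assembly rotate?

No external torque acts about the common axis, so total angular momentum is conserved.
Moments of inertia: I_A = ½(145)(0.121)² = 1.061 kg·m²; I_B = ½(18.7)(0.369)² = 1.273 kg·m².
Taking A's sense as positive: L = (1.061)(1550) − (1.273)(2110) = -1041 kg·m²·rpm.
Combined I = 1.061 + 1.273 = 2.335 kg·m².
ω_f = L / I = -1041 / 2.335 = -445.9 rpm.

|ω_f| ≈ 446 rpm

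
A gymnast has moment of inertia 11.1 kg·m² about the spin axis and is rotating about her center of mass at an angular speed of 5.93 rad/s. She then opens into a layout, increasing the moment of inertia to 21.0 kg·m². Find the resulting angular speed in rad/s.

No external torque acts about the spin axis, so angular momentum is conserved.
ω₂ = I₁ω₁ / I₂ = (11.10)(5.93 rad/s) / (21.00) = 3.134 rad/s.

ω₂ ≈ 3.13 rad/s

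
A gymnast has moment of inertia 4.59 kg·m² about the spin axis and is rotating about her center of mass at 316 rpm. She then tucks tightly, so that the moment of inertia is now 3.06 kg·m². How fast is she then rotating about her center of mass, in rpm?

ω₂ ≈ 474 rpm

No external torque acts about the spin axis, so angular momentum is conserved.
ω₂ = I₁ω₁ / I₂ = (4.590)(316 rpm) / (3.060) = 474.0 rpm.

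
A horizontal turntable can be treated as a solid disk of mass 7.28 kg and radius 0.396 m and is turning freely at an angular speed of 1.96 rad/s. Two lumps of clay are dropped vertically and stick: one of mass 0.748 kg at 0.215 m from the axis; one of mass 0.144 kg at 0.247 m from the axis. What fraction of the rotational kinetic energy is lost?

fraction ≈ 0.0706

The added mass arrives with no angular momentum about the axis, and any external torque about the axis is negligible, so the system's angular momentum is conserved.
I_p = ½(7.28)(0.396)² = 0.5708 kg·m².
Added inertia Σmr² = (0.748)(0.215)² + (0.144)(0.247)² = 0.04336 kg·m²; I_f = 0.5708 + 0.04336 = 0.6142 kg·m².
ω_f = I_p ω_i / I_f = (0.5708)(1.96) / 0.6142 = 1.822 rad/s.
KE_i = ½(0.5708)(1.960 rad/s)² = 1.096 J; KE_f = ½(0.6142)(1.822)² = 1.019 J.
Fraction lost = 0.07060.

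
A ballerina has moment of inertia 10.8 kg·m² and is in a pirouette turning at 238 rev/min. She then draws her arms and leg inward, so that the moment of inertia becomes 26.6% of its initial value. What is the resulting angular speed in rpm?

ω₂ ≈ 895 rpm

Angular momentum about the spin axis is conserved since the torque about it is zero.
I₂ = 0.266 × 10.8 = 2.873 kg·m².
ω₂ = I₁ω₁ / I₂ = (10.80)(238 rpm) / (2.873) = 894.7 rpm.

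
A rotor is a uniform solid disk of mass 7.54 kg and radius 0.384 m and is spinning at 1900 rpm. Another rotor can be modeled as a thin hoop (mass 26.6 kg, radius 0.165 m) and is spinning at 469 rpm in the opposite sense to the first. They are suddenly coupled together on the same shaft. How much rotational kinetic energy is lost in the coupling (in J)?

No external torque acts about the common axis, so total angular momentum is conserved.
Moments of inertia: I_A = ½(7.54)(0.384)² = 0.5559 kg·m²; I_B = (26.6)(0.165)² = 0.7242 kg·m².
Taking A's sense as positive: L = (0.5559)(1900) − (0.7242)(469) = 716.6 kg·m²·rpm.
Combined I = 0.5559 + 0.7242 = 1.280 kg·m².
ω_f = L / I = 716.6 / 1.280 = 559.8 rpm.
KE_i = ½ΣIω² = 11880 J; KE_f = ½(1.280)(58.62)² = 2199 J.

ΔKE lost ≈ 9680 J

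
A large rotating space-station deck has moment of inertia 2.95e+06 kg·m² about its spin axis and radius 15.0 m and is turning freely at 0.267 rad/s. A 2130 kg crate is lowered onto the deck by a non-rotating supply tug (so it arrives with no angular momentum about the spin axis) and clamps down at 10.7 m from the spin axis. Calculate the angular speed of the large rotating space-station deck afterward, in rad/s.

The added mass arrives with no angular momentum about the spin axis, and any external torque about the spin axis is negligible, so the system's angular momentum is conserved.
Added inertia Σmr² = (2130)(10.7)² = 2.439e+05 kg·m²; I_f = 2.950e+06 + 2.439e+05 = 3.194e+06 kg·m².
ω_f = I_p ω_i / I_f = (2.950e+06)(0.267) / 3.194e+06 = 0.2466 rad/s.

ω_f ≈ 0.247 rad/s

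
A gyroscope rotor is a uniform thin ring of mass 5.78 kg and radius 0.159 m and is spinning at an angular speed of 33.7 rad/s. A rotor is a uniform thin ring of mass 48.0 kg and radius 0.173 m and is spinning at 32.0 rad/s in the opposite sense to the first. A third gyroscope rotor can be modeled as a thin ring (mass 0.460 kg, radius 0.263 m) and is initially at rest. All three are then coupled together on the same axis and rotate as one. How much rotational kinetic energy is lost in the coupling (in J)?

The coupling torques are internal; angular momentum about the shared axis is conserved.
Moments of inertia: I_A = (5.78)(0.159)² = 0.1461 kg·m²; I_B = (48.0)(0.173)² = 1.437 kg·m²; I_C = (0.460)(0.263)² = 0.03182 kg·m².
Taking A's sense as positive: L = (0.1461)(33.7) − (1.437)(32.0) = -41.05 kg·m²·rad/s.
Combined I = 0.1461 + 1.437 + 0.03182 = 1.615 kg·m².
ω_f = L / I = -41.05 / 1.615 = -25.42 rad/s.
KE_i = ½ΣIω² = 818.5 J; KE_f = ½(1.615)(25.42)² = 521.8 J.

ΔKE lost ≈ 297 J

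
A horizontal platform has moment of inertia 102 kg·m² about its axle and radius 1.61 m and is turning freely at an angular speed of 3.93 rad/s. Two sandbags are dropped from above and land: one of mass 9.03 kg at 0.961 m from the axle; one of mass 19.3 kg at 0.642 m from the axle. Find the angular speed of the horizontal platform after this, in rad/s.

No external torque acts about the axle; L_before = L_after.
Added inertia Σmr² = (9.03)(0.961)² + (19.3)(0.642)² = 16.29 kg·m²; I_f = 102.0 + 16.29 = 118.3 kg·m².
ω_f = I_p ω_i / I_f = (102.0)(3.93) / 118.3 = 3.389 rad/s.

ω_f ≈ 3.39 rad/s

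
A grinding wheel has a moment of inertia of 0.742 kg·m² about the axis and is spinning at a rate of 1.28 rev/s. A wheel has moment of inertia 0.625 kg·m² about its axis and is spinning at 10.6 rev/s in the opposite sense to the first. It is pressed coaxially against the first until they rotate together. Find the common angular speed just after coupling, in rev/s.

The coupling torques are internal; angular momentum about the shared axis is conserved.
Taking A's sense as positive: L = (0.7420)(1.28) − (0.6250)(10.6) = -5.675 kg·m²·rev/s.
Combined I = 0.7420 + 0.6250 = 1.367 kg·m².
ω_f = L / I = -5.675 / 1.367 = -4.152 rev/s.

|ω_f| ≈ 4.15 rev/s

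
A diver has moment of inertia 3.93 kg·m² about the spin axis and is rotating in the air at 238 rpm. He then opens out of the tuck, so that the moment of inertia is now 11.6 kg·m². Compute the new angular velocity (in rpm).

ω₂ ≈ 80.6 rpm

With no external torque about the axis, L is conserved: I₁ω₁ = I₂ω₂.
ω₂ = I₁ω₁ / I₂ = (3.930)(238 rpm) / (11.60) = 80.63 rpm.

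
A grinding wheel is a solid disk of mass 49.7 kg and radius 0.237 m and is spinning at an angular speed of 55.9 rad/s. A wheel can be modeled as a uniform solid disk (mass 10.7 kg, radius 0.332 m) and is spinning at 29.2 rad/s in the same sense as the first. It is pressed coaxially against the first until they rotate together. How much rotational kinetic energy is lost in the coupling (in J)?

ΔKE lost ≈ 148 J

The coupling torques are internal; angular momentum about the shared axis is conserved.
Moments of inertia: I_A = ½(49.7)(0.237)² = 1.396 kg·m²; I_B = ½(10.7)(0.332)² = 0.5897 kg·m².
Taking A's sense as positive: L = (1.396)(55.9) + (0.5897)(29.2) = 95.24 kg·m²·rad/s.
Combined I = 1.396 + 0.5897 = 1.985 kg·m².
ω_f = L / I = 95.24 / 1.985 = 47.97 rad/s.
KE_i = ½ΣIω² = 2432 J; KE_f = ½(1.985)(47.97)² = 2284 J.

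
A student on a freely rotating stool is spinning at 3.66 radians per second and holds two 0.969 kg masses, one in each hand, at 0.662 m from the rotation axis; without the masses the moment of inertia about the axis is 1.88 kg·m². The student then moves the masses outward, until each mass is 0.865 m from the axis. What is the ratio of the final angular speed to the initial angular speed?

No external torque acts about the spin axis, so angular momentum is conserved.
I₁ = 1.88 + 2(0.969)(0.662)² = 2.729 kg·m²; I₂ = 1.88 + 2(0.969)(0.865)² = 3.330 kg·m².
ω₂/ω₁ = I₁/I₂ = 2.729 / 3.330 = 0.8196.

ω₂/ω₁ ≈ 0.820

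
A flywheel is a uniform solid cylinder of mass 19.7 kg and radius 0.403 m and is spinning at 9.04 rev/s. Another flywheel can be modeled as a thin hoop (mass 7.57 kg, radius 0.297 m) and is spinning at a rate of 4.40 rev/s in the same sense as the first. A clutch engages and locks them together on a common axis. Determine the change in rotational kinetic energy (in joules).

The coupling torques are internal; angular momentum about the shared axis is conserved.
Moments of inertia: I_A = ½(19.7)(0.403)² = 1.600 kg·m²; I_B = (7.57)(0.297)² = 0.6677 kg·m².
Taking A's sense as positive: L = (1.600)(9.04) + (0.6677)(4.40) = 17.40 kg·m²·rev/s.
Combined I = 1.600 + 0.6677 = 2.267 kg·m².
ω_f = L / I = 17.40 / 2.267 = 7.674 rev/s.
KE_i = ½ΣIω² = 2836 J; KE_f = ½(2.267)(48.21)² = 2636 J.

ΔKE ≈ -200 J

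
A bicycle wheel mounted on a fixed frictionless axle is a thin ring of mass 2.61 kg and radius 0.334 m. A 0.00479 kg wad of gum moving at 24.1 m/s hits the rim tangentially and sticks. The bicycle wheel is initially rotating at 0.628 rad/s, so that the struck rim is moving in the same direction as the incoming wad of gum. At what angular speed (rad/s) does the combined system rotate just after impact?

|ω_f| ≈ 0.759 rad/s

The axle reaction passes through the axle and exerts no torque about it; angular momentum about the axle is conserved through the impact.
I_p = (2.61)(0.334)² = 0.2912 kg·m². Taking the sense of the wad of gum's angular momentum as positive, L_{wad} = m v R = (0.00479)(24.1)(0.334) = 0.03856 kg·m²/s.
L_i = +I_p ω_p + m v R = +(0.2912)(0.628) + 0.03856 = 0.2214 kg·m²/s.
After sticking, I_f = I_p + m R² = 0.2912 + (0.00479)(0.334)² = 0.2917 kg·m².
ω_f = L_i / I_f = 0.2214 / 0.2917 = 0.7590 rad/s.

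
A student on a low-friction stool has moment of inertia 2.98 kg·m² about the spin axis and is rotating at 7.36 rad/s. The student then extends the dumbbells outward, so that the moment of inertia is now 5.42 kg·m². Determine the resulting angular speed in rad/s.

ω₂ ≈ 4.05 rad/s

With no external torque about the axis, L is conserved: I₁ω₁ = I₂ω₂.
ω₂ = I₁ω₁ / I₂ = (2.980)(7.36 rad/s) / (5.420) = 4.047 rad/s.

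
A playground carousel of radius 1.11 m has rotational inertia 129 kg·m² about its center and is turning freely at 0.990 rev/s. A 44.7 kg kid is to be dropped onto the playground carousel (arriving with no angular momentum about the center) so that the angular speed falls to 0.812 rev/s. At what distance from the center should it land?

No external torque acts about the center; L_before = L_after.
I_p ω_i = (I_p + m r²) ω_f ⇒ m r² = I_p(ω_i/ω_f − 1) = 129.0(0.990/0.812 − 1) = 28.28 kg·m².
r = √(28.28/44.7) = 0.7954 m.

r ≈ 0.795 m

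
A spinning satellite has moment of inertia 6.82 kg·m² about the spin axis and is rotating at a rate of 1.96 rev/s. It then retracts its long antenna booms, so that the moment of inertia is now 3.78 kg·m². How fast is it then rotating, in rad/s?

ω₂ ≈ 22.2 rad/s

Angular momentum about the spin axis is conserved since the torque about it is zero.
ω₂ = I₁ω₁ / I₂ = (6.820)(1.96 rev/s) / (3.780) = 3.536 rev/s = 22.22 rad/s.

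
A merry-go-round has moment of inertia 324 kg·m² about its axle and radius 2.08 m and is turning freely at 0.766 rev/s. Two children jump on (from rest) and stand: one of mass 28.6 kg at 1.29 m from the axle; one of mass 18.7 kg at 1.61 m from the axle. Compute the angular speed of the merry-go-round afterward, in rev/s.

ω_f ≈ 0.591 rev/s

No external torque acts about the axle; L_before = L_after.
Added inertia Σmr² = (28.6)(1.29)² + (18.7)(1.61)² = 96.07 kg·m²; I_f = 324.0 + 96.07 = 420.1 kg·m².
ω_f = I_p ω_i / I_f = (324.0)(0.766) / 420.1 = 0.5908 rev/s.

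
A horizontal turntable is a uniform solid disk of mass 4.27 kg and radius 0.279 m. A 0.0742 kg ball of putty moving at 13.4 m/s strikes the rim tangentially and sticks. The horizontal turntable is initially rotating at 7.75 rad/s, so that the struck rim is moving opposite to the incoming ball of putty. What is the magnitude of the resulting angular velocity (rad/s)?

|ω_f| ≈ 5.88 rad/s

The axle reaction passes through the axle and exerts no torque about it; angular momentum about the axle is conserved through the impact.
I_p = ½(4.27)(0.279)² = 0.1662 kg·m². Taking the sense of the ball of putty's angular momentum as positive, L_{ball} = m v R = (0.0742)(13.4)(0.279) = 0.2774 kg·m²/s.
L_i = −I_p ω_p + m v R = −(0.1662)(7.75) + 0.2774 = -1.011 kg·m²/s.
After sticking, I_f = I_p + m R² = 0.1662 + (0.0742)(0.279)² = 0.1720 kg·m².
ω_f = L_i / I_f = -1.011 / 0.1720 = -5.877 rad/s.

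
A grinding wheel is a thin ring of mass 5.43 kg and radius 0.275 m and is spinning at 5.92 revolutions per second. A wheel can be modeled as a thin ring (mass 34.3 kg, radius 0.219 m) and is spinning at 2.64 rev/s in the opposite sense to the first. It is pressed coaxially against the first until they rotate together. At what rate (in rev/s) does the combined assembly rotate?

|ω_f| ≈ 0.930 rev/s

The coupling torques are internal; angular momentum about the shared axis is conserved.
Moments of inertia: I_A = (5.43)(0.275)² = 0.4106 kg·m²; I_B = (34.3)(0.219)² = 1.645 kg·m².
Taking A's sense as positive: L = (0.4106)(5.92) − (1.645)(2.64) = -1.912 kg·m²·rev/s.
Combined I = 0.4106 + 1.645 = 2.056 kg·m².
ω_f = L / I = -1.912 / 2.056 = -0.9301 rev/s.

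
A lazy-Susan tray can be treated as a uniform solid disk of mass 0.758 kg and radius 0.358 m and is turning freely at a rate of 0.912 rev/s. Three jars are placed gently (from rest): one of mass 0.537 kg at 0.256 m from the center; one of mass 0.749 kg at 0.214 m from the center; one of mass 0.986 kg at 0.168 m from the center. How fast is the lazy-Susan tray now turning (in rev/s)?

ω_f ≈ 0.304 rev/s

The added mass arrives with no angular momentum about the center, and any external torque about the center is negligible, so the system's angular momentum is conserved.
I_p = ½(0.758)(0.358)² = 0.04857 kg·m².
Added inertia Σmr² = (0.537)(0.256)² + (0.749)(0.214)² + (0.986)(0.168)² = 0.09732 kg·m²; I_f = 0.04857 + 0.09732 = 0.1459 kg·m².
ω_f = I_p ω_i / I_f = (0.04857)(0.912) / 0.1459 = 0.3036 rev/s.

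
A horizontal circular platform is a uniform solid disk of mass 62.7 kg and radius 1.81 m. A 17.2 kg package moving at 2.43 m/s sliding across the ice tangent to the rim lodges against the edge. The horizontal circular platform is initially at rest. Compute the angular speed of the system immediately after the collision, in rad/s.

|ω_f| ≈ 0.476 rad/s

The axle reaction passes through the central axle and exerts no torque about it; angular momentum about the central axle is conserved through the impact.
I_p = ½(62.7)(1.81)² = 102.7 kg·m². Taking the sense of the package's angular momentum as positive, L_{package} = m v R = (17.2)(2.43)(1.81) = 75.65 kg·m²/s.
L_i = 0 + 75.65 = 75.65 kg·m²/s.
After sticking, I_f = I_p + m R² = 102.7 + (17.2)(1.81)² = 159.1 kg·m².
ω_f = L_i / I_f = 75.65 / 159.1 = 0.4756 rad/s.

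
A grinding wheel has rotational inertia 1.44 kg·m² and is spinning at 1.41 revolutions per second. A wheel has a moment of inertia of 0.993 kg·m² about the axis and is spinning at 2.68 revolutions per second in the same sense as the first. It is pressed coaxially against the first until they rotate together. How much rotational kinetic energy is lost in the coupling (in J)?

The coupling torques are internal; angular momentum about the shared axis is conserved.
Taking A's sense as positive: L = (1.440)(1.41) + (0.9930)(2.68) = 4.692 kg·m²·rev/s.
Combined I = 1.440 + 0.9930 = 2.433 kg·m².
ω_f = L / I = 4.692 / 2.433 = 1.928 rev/s.
KE_i = ½ΣIω² = 197.3 J; KE_f = ½(2.433)(12.12)² = 178.6 J.

ΔKE lost ≈ 18.7 J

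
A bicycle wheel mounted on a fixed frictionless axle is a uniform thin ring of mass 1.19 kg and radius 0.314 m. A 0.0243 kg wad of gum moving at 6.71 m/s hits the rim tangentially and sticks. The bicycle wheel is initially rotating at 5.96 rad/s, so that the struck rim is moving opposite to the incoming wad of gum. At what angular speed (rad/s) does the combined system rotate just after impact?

|ω_f| ≈ 5.41 rad/s

The axle reaction passes through the axle and exerts no torque about it; angular momentum about the axle is conserved through the impact.
I_p = (1.19)(0.314)² = 0.1173 kg·m². Taking the sense of the wad of gum's angular momentum as positive, L_{wad} = m v R = (0.0243)(6.71)(0.314) = 0.05120 kg·m²/s.
L_i = −I_p ω_p + m v R = −(0.1173)(5.96) + 0.05120 = -0.6481 kg·m²/s.
After sticking, I_f = I_p + m R² = 0.1173 + (0.0243)(0.314)² = 0.1197 kg·m².
ω_f = L_i / I_f = -0.6481 / 0.1197 = -5.413 rad/s.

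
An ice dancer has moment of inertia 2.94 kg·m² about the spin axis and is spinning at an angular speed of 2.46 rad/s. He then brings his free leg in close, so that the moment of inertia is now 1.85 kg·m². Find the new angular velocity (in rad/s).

No external torque acts about the spin axis, so angular momentum is conserved.
ω₂ = I₁ω₁ / I₂ = (2.940)(2.46 rad/s) / (1.850) = 3.909 rad/s.

ω₂ ≈ 3.91 rad/s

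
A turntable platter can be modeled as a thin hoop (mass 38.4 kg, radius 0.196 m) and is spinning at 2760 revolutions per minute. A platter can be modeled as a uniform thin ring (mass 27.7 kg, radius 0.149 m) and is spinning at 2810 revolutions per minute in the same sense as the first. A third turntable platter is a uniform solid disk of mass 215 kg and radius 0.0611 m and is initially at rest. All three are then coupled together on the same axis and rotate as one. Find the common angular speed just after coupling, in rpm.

|ω_f| ≈ 2330 rpm

No external torque acts about the common axis, so total angular momentum is conserved.
Moments of inertia: I_A = (38.4)(0.196)² = 1.475 kg·m²; I_B = (27.7)(0.149)² = 0.6150 kg·m²; I_C = ½(215)(0.0611)² = 0.4013 kg·m².
Taking A's sense as positive: L = (1.475)(2760) + (0.6150)(2810) = 5800 kg·m²·rpm.
Combined I = 1.475 + 0.6150 + 0.4013 = 2.491 kg·m².
ω_f = L / I = 5800 / 2.491 = 2328 rpm.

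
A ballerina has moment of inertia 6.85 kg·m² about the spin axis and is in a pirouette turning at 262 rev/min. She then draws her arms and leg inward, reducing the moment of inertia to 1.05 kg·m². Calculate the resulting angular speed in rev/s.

No external torque acts about the spin axis, so angular momentum is conserved.
ω₂ = I₁ω₁ / I₂ = (6.850)(262 rpm) / (1.050) = 1709 rpm = 28.49 rev/s.

ω₂ ≈ 28.5 rev/s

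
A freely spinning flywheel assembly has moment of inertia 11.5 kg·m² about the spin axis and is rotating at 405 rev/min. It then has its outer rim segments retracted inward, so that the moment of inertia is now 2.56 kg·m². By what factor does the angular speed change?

ω₂/ω₁ ≈ 4.49

Angular momentum about the spin axis is conserved since the torque about it is zero.
ω₂/ω₁ = I₁/I₂ = 11.50 / 2.560 = 4.492.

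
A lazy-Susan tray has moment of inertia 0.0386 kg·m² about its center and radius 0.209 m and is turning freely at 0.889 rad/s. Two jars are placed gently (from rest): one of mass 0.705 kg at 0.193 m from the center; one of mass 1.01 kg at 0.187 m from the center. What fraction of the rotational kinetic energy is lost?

The added mass arrives with no angular momentum about the center, and any external torque about the center is negligible, so the system's angular momentum is conserved.
Added inertia Σmr² = (0.705)(0.193)² + (1.01)(0.187)² = 0.06158 kg·m²; I_f = 0.03860 + 0.06158 = 0.1002 kg·m².
ω_f = I_p ω_i / I_f = (0.03860)(0.889) / 0.1002 = 0.3425 rad/s.
KE_i = ½(0.03860)(0.8890 rad/s)² = 0.01525 J; KE_f = ½(0.1002)(0.3425)² = 0.005877 J.
Fraction lost = 0.6147.

fraction ≈ 0.615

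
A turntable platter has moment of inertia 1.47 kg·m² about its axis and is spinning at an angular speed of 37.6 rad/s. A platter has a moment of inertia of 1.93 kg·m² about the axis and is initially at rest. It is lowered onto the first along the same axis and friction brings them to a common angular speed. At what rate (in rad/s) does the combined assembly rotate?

No external torque acts about the common axis, so total angular momentum is conserved.
Taking A's sense as positive: L = (1.470)(37.6) = 55.27 kg·m²·rad/s.
Combined I = 1.470 + 1.930 = 3.400 kg·m².
ω_f = L / I = 55.27 / 3.400 = 16.26 rad/s.

|ω_f| ≈ 16.3 rad/s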